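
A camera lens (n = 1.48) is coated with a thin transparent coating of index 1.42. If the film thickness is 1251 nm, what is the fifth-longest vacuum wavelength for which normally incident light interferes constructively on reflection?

711 nm

Ray reflecting at the top interface goes from n = 1.0 toward n = 1.42: a half-wave phase shift.
Bottom surface (1.42 → 1.48): reflection off a higher-index medium gives a half-wave phase shift.
Net: no relative phase inversion (both shifts match).
So the condition for constructive reflection is 2 n t = m λ.
λ = 2 n t / m. The fifth-longest wavelength is m = 5: λ = 2 × 1.42 × 1251 / 5.00 = 711 nm.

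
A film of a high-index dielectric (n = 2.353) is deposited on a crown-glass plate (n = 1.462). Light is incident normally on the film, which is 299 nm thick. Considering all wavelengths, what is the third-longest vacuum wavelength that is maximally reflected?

563 nm

Top surface (1.0 → 2.353): reflection off a higher-index medium gives a half-wave phase shift.
Bottom surface (2.353 → 1.462): reflection off a lower-index medium gives no phase shift.
Net: one phase inversion between the two reflected rays.
For maximum reflection here: 2 n t = (m + ½) λ.
λ = 2 n t / (m + ½). The third-longest wavelength is m = 2: λ = 2 × 2.353 × 299 / 2.50 = 563 nm.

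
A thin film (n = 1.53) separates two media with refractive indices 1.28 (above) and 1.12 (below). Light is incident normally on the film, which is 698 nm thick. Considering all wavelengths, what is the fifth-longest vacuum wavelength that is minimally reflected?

Ray reflecting at the top interface goes from n = 1.28 toward n = 1.53: a half-wave phase shift.
Ray reflecting at the bottom interface goes from n = 1.53 toward n = 1.12: no phase shift.
Net: one phase inversion between the two reflected rays.
With one net inversion, destructive interference in reflection requires 2 n t = m λ.
λ = 2 n t / m. The fifth-longest wavelength is m = 5: λ = 2 × 1.53 × 698 / 5.00 = 427 nm.

427 nm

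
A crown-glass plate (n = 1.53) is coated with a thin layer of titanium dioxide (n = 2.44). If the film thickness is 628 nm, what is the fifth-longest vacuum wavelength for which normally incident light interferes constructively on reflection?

At the upper boundary (n = 1.0 to n = 2.44) the reflected ray undergoes a half-wave phase shift.
Bottom surface (2.44 → 1.53): reflection off a lower-index medium gives no phase shift.
Net: one phase inversion between the two reflected rays.
So the condition for constructive reflection is 2 n t = (m + ½) λ.
λ = 2 n t / (m + ½). The fifth-longest wavelength is m = 4: λ = 2 × 2.44 × 628 / 4.50 = 681 nm.

681 nm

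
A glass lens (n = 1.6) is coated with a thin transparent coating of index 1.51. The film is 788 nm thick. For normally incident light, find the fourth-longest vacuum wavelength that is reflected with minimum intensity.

Top surface (1.0 → 1.51): reflection off a higher-index medium gives a half-wave phase shift.
At the lower boundary (n = 1.51 to n = 1.6) the reflected ray undergoes a half-wave phase shift.
Net: no relative phase inversion (both shifts match).
For weak reflection here: 2 n t = (m + ½) λ.
λ = 2 n t / (m + ½). The fourth-longest wavelength is m = 3: λ = 2 × 1.51 × 788 / 3.50 = 680 nm.

680 nm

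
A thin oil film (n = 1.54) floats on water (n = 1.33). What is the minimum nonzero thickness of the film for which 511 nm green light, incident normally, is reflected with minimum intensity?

Ray reflecting at the top interface goes from n = 1.0 toward n = 1.54: a half-wave phase shift.
At the lower boundary (n = 1.54 to n = 1.33) the reflected ray undergoes no phase shift.
The two reflections differ by half a wavelength.
With one net inversion, destructive interference in reflection requires 2 n t = m λ.
Minimum nonzero at m = 1: t = λ / (2 n) = 511 / (2 × 1.54) = 166 nm.

166 nm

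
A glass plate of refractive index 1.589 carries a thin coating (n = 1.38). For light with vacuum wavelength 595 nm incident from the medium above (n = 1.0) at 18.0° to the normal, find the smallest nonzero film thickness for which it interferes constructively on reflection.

At the upper boundary (n = 1.0 to n = 1.38) the reflected ray undergoes a half-wave phase shift.
Ray reflecting at the bottom interface goes from n = 1.38 toward n = 1.589: a half-wave phase shift.
The two reflections carry the same phase change, so no net offset.
For bright reflection here: 2 n t cos θ_r = m λ.
Snell's law: 1.0 sin 18.0° = 1.38 sin θ_r → sin θ_r = 0.224, cos θ_r = 0.975.
Minimum nonzero at m = 1: t = λ / (2 n cos θ_r) = 595 / (2 × 1.38 × 0.975) = 221 nm.

221 nm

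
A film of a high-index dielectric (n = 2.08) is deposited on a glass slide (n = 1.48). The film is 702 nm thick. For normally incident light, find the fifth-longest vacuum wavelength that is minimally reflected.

584 nm

At the upper boundary (n = 1.0 to n = 2.08) the reflected ray undergoes a half-wave phase shift.
Bottom surface (2.08 → 1.48): reflection off a lower-index medium gives no phase shift.
The two reflections differ by half a wavelength.
With one net inversion, destructive interference in reflection requires 2 n t = m λ.
λ = 2 n t / m. The fifth-longest wavelength is m = 5: λ = 2 × 2.08 × 702 / 5.00 = 584 nm.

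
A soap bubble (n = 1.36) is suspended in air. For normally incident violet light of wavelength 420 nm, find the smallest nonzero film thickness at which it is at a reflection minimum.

154 nm

Top surface (1.0 → 1.36): reflection off a higher-index medium gives a half-wave phase shift.
Ray reflecting at the bottom interface goes from n = 1.36 toward n = 1.0: no phase shift.
Net: one phase inversion between the two reflected rays.
For weak reflection here: 2 n t = m λ.
Minimum nonzero at m = 1: t = λ / (2 n) = 420 / (2 × 1.36) = 154 nm.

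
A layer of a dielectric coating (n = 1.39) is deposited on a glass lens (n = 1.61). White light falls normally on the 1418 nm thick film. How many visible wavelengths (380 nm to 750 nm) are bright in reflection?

5

At the upper boundary (n = 1.0 to n = 1.39) the reflected ray undergoes a half-wave phase shift.
Ray reflecting at the bottom interface goes from n = 1.39 toward n = 1.61: a half-wave phase shift.
The two reflections carry the same phase change, so no net offset.
So the condition for constructive reflection is 2 n t = m λ.
λ = 2 n t / m = 3942 / m nm.
m=5: 788 nm (IR); m=6: 657 nm (visible); m=7: 563 nm (visible); m=8: 493 nm (visible); m=9: 438 nm (visible); m=10: 394 nm (visible); m=11: 358 nm (UV).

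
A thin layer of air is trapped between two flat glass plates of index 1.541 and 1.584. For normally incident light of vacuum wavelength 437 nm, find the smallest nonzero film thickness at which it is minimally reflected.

219 nm

Top surface (1.541 → 1.0): reflection off a lower-index medium gives no phase shift.
Bottom surface (1.0 → 1.584): reflection off a higher-index medium gives a half-wave phase shift.
Net: one phase inversion between the two reflected rays.
So the condition for destructive reflection is 2 n t = m λ.
Minimum nonzero at m = 1: t = λ / (2 n) = 437 / (2 × 1.0) = 219 nm.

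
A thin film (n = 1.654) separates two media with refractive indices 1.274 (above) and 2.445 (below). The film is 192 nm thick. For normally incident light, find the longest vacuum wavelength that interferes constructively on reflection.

Ray reflecting at the top interface goes from n = 1.274 toward n = 1.654: a half-wave phase shift.
At the lower boundary (n = 1.654 to n = 2.445) the reflected ray undergoes a half-wave phase shift.
Net: no relative phase inversion (both shifts match).
For strong reflection here: 2 n t = m λ.
λ = 2 n t / m. The longest wavelength is m = 1: λ = 2 × 1.654 × 192 / 1.00 = 635 nm.

635 nm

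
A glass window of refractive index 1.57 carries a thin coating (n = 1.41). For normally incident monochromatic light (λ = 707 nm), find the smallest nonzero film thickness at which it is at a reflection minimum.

Ray reflecting at the top interface goes from n = 1.0 toward n = 1.41: a half-wave phase shift.
Ray reflecting at the bottom interface goes from n = 1.41 toward n = 1.57: a half-wave phase shift.
The two reflections carry the same phase change, so no net offset.
So the condition for destructive reflection is 2 n t = (m + ½) λ.
Minimum at m = 0: t = λ / (4 n) = 707 / (4 × 1.41) = 125 nm.

125 nm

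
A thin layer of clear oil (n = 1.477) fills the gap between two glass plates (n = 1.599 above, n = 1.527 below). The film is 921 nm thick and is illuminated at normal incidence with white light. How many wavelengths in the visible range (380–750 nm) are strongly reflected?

Top surface (1.599 → 1.477): reflection off a lower-index medium gives no phase shift.
At the lower boundary (n = 1.477 to n = 1.527) the reflected ray undergoes a half-wave phase shift.
The two reflections differ by half a wavelength.
With one net inversion, constructive interference in reflection requires 2 n t = (m + ½) λ.
λ = 2 n t / (m + ½) = 2721 / (m + ½) nm.
m=3: 777 nm (IR); m=4: 605 nm (visible); m=5: 495 nm (visible); m=6: 419 nm (visible); m=7: 363 nm (UV).

3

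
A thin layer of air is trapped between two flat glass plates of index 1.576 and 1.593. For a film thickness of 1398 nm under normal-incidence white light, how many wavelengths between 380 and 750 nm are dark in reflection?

Ray reflecting at the top interface goes from n = 1.576 toward n = 1.0: no phase shift.
At the lower boundary (n = 1.0 to n = 1.593) the reflected ray undergoes a half-wave phase shift.
Exactly one π shift → a net half-wave offset.
With one net inversion, destructive interference in reflection requires 2 n t = m λ.
λ = 2 n t / m = 2796 / m nm.
m=3: 932 nm (IR); m=4: 699 nm (visible); m=5: 559 nm (visible); m=6: 466 nm (visible); m=7: 399 nm (visible); m=8: 350 nm (UV).

4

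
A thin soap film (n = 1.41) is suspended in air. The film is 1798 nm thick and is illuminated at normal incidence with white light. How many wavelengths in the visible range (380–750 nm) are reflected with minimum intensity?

7

At the upper boundary (n = 1.0 to n = 1.41) the reflected ray undergoes a half-wave phase shift.
At the lower boundary (n = 1.41 to n = 1.0) the reflected ray undergoes no phase shift.
The two reflections differ by half a wavelength.
With one net inversion, destructive interference in reflection requires 2 n t = m λ.
λ = 2 n t / m = 5070 / m nm.
m=6: 845 nm (IR); m=7: 724 nm (visible); m=8: 634 nm (visible); m=9: 563 nm (visible); m=10: 507 nm (visible); m=11: 461 nm (visible); m=12: 423 nm (visible); m=13: 390 nm (visible); m=14: 362 nm (UV).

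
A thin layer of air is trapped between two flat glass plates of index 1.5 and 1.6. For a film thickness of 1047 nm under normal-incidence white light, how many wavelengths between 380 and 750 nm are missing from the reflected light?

3

Top surface (1.5 → 1.0): reflection off a lower-index medium gives no phase shift.
At the lower boundary (n = 1.0 to n = 1.6) the reflected ray undergoes a half-wave phase shift.
Net: one phase inversion between the two reflected rays.
With one net inversion, destructive interference in reflection requires 2 n t = m λ.
λ = 2 n t / m = 2094 / m nm.
m=2: 1047 nm (IR); m=3: 698 nm (visible); m=4: 524 nm (visible); m=5: 419 nm (visible); m=6: 349 nm (UV).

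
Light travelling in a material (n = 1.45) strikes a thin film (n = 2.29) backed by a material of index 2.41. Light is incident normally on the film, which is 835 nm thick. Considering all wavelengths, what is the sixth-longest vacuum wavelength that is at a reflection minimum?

695 nm

At the upper boundary (n = 1.45 to n = 2.29) the reflected ray undergoes a half-wave phase shift.
Ray reflecting at the bottom interface goes from n = 2.29 toward n = 2.41: a half-wave phase shift.
Net: no relative phase inversion (both shifts match).
For weak reflection here: 2 n t = (m + ½) λ.
λ = 2 n t / (m + ½). The sixth-longest wavelength is m = 5: λ = 2 × 2.29 × 835 / 5.50 = 695 nm.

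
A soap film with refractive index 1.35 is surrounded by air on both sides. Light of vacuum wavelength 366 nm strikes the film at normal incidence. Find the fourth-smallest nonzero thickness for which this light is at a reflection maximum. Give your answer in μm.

At the upper boundary (n = 1.0 to n = 1.35) the reflected ray undergoes a half-wave phase shift.
At the lower boundary (n = 1.35 to n = 1.0) the reflected ray undergoes no phase shift.
Net: one phase inversion between the two reflected rays.
With one net inversion, constructive interference in reflection requires 2 n t = (m + ½) λ.
The fourth-smallest nonzero thickness corresponds to m = 3: t = (m + ½) λ / (2 n) = 3.50 × 366 / (2 × 1.35) = 474 nm.

0.474 μm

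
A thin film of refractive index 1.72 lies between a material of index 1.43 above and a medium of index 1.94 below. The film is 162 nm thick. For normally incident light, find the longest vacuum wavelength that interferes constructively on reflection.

Top surface (1.43 → 1.72): reflection off a higher-index medium gives a half-wave phase shift.
Bottom surface (1.72 → 1.94): reflection off a higher-index medium gives a half-wave phase shift.
Net: no relative phase inversion (both shifts match).
For strong reflection here: 2 n t = m λ.
λ = 2 n t / m. The longest wavelength is m = 1: λ = 2 × 1.72 × 162 / 1.00 = 557 nm.

557 nm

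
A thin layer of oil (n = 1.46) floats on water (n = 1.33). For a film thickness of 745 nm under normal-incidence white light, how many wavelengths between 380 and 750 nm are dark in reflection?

3

At the upper boundary (n = 1.0 to n = 1.46) the reflected ray undergoes a half-wave phase shift.
Ray reflecting at the bottom interface goes from n = 1.46 toward n = 1.33: no phase shift.
Exactly one π shift → a net half-wave offset.
For minimum reflection here: 2 n t = m λ.
λ = 2 n t / m = 2175 / m nm.
m=2: 1088 nm (IR); m=3: 725 nm (visible); m=4: 544 nm (visible); m=5: 435 nm (visible); m=6: 363 nm (UV).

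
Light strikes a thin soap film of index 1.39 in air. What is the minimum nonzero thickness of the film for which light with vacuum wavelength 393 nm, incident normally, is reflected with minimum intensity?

Top surface (1.0 → 1.39): reflection off a higher-index medium gives a half-wave phase shift.
Ray reflecting at the bottom interface goes from n = 1.39 toward n = 1.0: no phase shift.
The two reflections differ by half a wavelength.
So the condition for destructive reflection is 2 n t = m λ.
Minimum nonzero at m = 1: t = λ / (2 n) = 393 / (2 × 1.39) = 141 nm.

141 nm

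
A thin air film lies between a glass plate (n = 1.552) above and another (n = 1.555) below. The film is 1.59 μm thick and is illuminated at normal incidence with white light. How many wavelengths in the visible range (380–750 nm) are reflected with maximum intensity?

4

At the upper boundary (n = 1.552 to n = 1.0) the reflected ray undergoes no phase shift.
Ray reflecting at the bottom interface goes from n = 1.0 toward n = 1.555: a half-wave phase shift.
Net: one phase inversion between the two reflected rays.
With one net inversion, constructive interference in reflection requires 2 n t = (m + ½) λ.
λ = 2 n t / (m + ½) = 3180 / (m + ½) nm.
m=3: 909 nm (IR); m=4: 707 nm (visible); m=5: 578 nm (visible); m=6: 489 nm (visible); m=7: 424 nm (visible); m=8: 374 nm (UV).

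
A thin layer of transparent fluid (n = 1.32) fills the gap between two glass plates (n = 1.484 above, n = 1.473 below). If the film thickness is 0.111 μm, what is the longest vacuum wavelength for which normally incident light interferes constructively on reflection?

586 nm

At the upper boundary (n = 1.484 to n = 1.32) the reflected ray undergoes no phase shift.
At the lower boundary (n = 1.32 to n = 1.473) the reflected ray undergoes a half-wave phase shift.
Exactly one π shift → a net half-wave offset.
With one net inversion, constructive interference in reflection requires 2 n t = (m + ½) λ.
λ = 2 n t / (m + ½). The longest wavelength is m = 0: λ = 2 × 1.32 × 111 / 0.500 = 586 nm.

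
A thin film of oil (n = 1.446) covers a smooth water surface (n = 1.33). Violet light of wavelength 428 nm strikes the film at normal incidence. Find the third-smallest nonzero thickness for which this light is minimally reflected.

Top surface (1.0 → 1.446): reflection off a higher-index medium gives a half-wave phase shift.
Bottom surface (1.446 → 1.33): reflection off a lower-index medium gives no phase shift.
Net: one phase inversion between the two reflected rays.
For minimum reflection here: 2 n t = m λ.
The third-smallest nonzero thickness corresponds to m = 3: t = m λ / (2 n) = 3.00 × 428 / (2 × 1.446) = 444 nm.

444 nm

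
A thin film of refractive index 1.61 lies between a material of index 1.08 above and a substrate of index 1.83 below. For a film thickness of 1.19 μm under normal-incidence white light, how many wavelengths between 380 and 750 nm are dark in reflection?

At the upper boundary (n = 1.08 to n = 1.61) the reflected ray undergoes a half-wave phase shift.
Ray reflecting at the bottom interface goes from n = 1.61 toward n = 1.83: a half-wave phase shift.
Zero or two π shifts → no net half-wave offset.
For minimum reflection here: 2 n t = (m + ½) λ.
λ = 2 n t / (m + ½) = 3832 / (m + ½) nm.
m=4: 852 nm (IR); m=5: 697 nm (visible); m=6: 590 nm (visible); m=7: 511 nm (visible); m=8: 451 nm (visible); m=9: 403 nm (visible); m=10: 365 nm (UV).

5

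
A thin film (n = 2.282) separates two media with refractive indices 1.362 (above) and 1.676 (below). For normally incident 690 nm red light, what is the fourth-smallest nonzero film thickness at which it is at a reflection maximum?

At the upper boundary (n = 1.362 to n = 2.282) the reflected ray undergoes a half-wave phase shift.
Bottom surface (2.282 → 1.676): reflection off a lower-index medium gives no phase shift.
Exactly one π shift → a net half-wave offset.
With one net inversion, constructive interference in reflection requires 2 n t = (m + ½) λ.
The fourth-smallest nonzero thickness corresponds to m = 3: t = (m + ½) λ / (2 n) = 3.50 × 690 / (2 × 2.282) = 529 nm.

529 nm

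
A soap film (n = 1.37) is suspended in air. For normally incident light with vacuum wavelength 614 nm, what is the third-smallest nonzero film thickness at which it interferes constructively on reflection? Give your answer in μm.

0.560 μm

Ray reflecting at the top interface goes from n = 1.0 toward n = 1.37: a half-wave phase shift.
At the lower boundary (n = 1.37 to n = 1.0) the reflected ray undergoes no phase shift.
Exactly one π shift → a net half-wave offset.
For bright reflection here: 2 n t = (m + ½) λ.
The third-smallest nonzero thickness corresponds to m = 2: t = (m + ½) λ / (2 n) = 2.50 × 614 / (2 × 1.37) = 560 nm.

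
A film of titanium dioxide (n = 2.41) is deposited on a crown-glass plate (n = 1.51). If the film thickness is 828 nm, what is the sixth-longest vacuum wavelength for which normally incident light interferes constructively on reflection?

726 nm

At the upper boundary (n = 1.0 to n = 2.41) the reflected ray undergoes a half-wave phase shift.
Ray reflecting at the bottom interface goes from n = 2.41 toward n = 1.51: no phase shift.
Exactly one π shift → a net half-wave offset.
So the condition for constructive reflection is 2 n t = (m + ½) λ.
λ = 2 n t / (m + ½). The sixth-longest wavelength is m = 5: λ = 2 × 2.41 × 828 / 5.50 = 726 nm.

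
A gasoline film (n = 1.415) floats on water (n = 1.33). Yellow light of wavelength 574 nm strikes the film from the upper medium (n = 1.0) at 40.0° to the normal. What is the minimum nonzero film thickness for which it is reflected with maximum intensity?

114 nm

At the upper boundary (n = 1.0 to n = 1.415) the reflected ray undergoes a half-wave phase shift.
Ray reflecting at the bottom interface goes from n = 1.415 toward n = 1.33: no phase shift.
Net: one phase inversion between the two reflected rays.
For bright reflection here: 2 n t cos θ_r = (m + ½) λ.
Snell's law: 1.0 sin 40.0° = 1.415 sin θ_r → sin θ_r = 0.454, cos θ_r = 0.891.
Minimum at m = 0: t = λ / (4 n cos θ_r) = 574 / (4 × 1.415 × 0.891) = 114 nm.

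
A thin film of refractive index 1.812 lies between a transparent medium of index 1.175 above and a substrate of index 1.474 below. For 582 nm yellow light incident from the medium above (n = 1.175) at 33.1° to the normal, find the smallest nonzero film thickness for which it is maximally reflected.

Ray reflecting at the top interface goes from n = 1.175 toward n = 1.812: a half-wave phase shift.
Ray reflecting at the bottom interface goes from n = 1.812 toward n = 1.474: no phase shift.
The two reflections differ by half a wavelength.
With one net inversion, constructive interference in reflection requires 2 n t cos θ_r = (m + ½) λ.
Snell's law: 1.175 sin 33.1° = 1.812 sin θ_r → sin θ_r = 0.354, cos θ_r = 0.935.
Minimum at m = 0: t = λ / (4 n cos θ_r) = 582 / (4 × 1.812 × 0.935) = 85.9 nm.

85.9 nm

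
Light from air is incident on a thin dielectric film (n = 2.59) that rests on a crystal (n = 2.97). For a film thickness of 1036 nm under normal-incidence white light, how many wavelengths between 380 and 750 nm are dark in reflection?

7

At the upper boundary (n = 1.0 to n = 2.59) the reflected ray undergoes a half-wave phase shift.
At the lower boundary (n = 2.59 to n = 2.97) the reflected ray undergoes a half-wave phase shift.
Zero or two π shifts → no net half-wave offset.
With no net inversion, destructive interference in reflection requires 2 n t = (m + ½) λ.
λ = 2 n t / (m + ½) = 5366 / (m + ½) nm.
m=6: 826 nm (IR); m=7: 716 nm (visible); m=8: 631 nm (visible); m=9: 565 nm (visible); m=10: 511 nm (visible); m=11: 467 nm (visible); m=12: 429 nm (visible); m=13: 398 nm (visible); m=14: 370 nm (UV).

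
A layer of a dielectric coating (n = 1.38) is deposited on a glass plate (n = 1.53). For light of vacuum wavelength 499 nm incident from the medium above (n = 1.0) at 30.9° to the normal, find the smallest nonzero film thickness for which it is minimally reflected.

At the upper boundary (n = 1.0 to n = 1.38) the reflected ray undergoes a half-wave phase shift.
Bottom surface (1.38 → 1.53): reflection off a higher-index medium gives a half-wave phase shift.
The two reflections carry the same phase change, so no net offset.
For dark reflection here: 2 n t cos θ_r = (m + ½) λ.
Snell's law: 1.0 sin 30.9° = 1.38 sin θ_r → sin θ_r = 0.372, cos θ_r = 0.928.
Minimum at m = 0: t = λ / (4 n cos θ_r) = 499 / (4 × 1.38 × 0.928) = 97.4 nm.

97.4 nm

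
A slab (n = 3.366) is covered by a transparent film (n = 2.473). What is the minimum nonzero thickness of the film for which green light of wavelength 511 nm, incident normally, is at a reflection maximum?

At the upper boundary (n = 1.0 to n = 2.473) the reflected ray undergoes a half-wave phase shift.
Ray reflecting at the bottom interface goes from n = 2.473 toward n = 3.366: a half-wave phase shift.
Zero or two π shifts → no net half-wave offset.
So the condition for constructive reflection is 2 n t = m λ.
Minimum nonzero at m = 1: t = λ / (2 n) = 511 / (2 × 2.473) = 103 nm.

103 nm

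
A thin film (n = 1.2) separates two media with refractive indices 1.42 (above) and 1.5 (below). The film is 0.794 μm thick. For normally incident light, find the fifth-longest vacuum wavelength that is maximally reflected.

At the upper boundary (n = 1.42 to n = 1.2) the reflected ray undergoes no phase shift.
Bottom surface (1.2 → 1.5): reflection off a higher-index medium gives a half-wave phase shift.
Net: one phase inversion between the two reflected rays.
For strong reflection here: 2 n t = (m + ½) λ.
λ = 2 n t / (m + ½). The fifth-longest wavelength is m = 4: λ = 2 × 1.2 × 794 / 4.50 = 423 nm.

423 nm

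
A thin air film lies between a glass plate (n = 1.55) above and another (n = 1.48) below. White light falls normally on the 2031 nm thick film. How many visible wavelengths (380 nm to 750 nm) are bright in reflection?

6

Ray reflecting at the top interface goes from n = 1.55 toward n = 1.0: no phase shift.
At the lower boundary (n = 1.0 to n = 1.48) the reflected ray undergoes a half-wave phase shift.
The two reflections differ by half a wavelength.
For strong reflection here: 2 n t = (m + ½) λ.
λ = 2 n t / (m + ½) = 4062 / (m + ½) nm.
m=4: 903 nm (IR); m=5: 739 nm (visible); m=6: 625 nm (visible); m=7: 542 nm (visible); m=8: 478 nm (visible); m=9: 428 nm (visible); m=10: 387 nm (visible); m=11: 353 nm (UV).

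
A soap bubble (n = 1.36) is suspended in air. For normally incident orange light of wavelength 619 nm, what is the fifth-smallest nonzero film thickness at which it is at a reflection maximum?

At the upper boundary (n = 1.0 to n = 1.36) the reflected ray undergoes a half-wave phase shift.
Ray reflecting at the bottom interface goes from n = 1.36 toward n = 1.0: no phase shift.
Exactly one π shift → a net half-wave offset.
With one net inversion, constructive interference in reflection requires 2 n t = (m + ½) λ.
The fifth-smallest nonzero thickness corresponds to m = 4: t = (m + ½) λ / (2 n) = 4.50 × 619 / (2 × 1.36) = 1024 nm.

1024 nm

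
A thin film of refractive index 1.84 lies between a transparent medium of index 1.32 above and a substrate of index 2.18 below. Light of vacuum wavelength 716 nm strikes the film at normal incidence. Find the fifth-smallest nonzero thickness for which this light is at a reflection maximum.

Top surface (1.32 → 1.84): reflection off a higher-index medium gives a half-wave phase shift.
Ray reflecting at the bottom interface goes from n = 1.84 toward n = 2.18: a half-wave phase shift.
The two reflections carry the same phase change, so no net offset.
So the condition for constructive reflection is 2 n t = m λ.
The fifth-smallest nonzero thickness corresponds to m = 5: t = m λ / (2 n) = 5.00 × 716 / (2 × 1.84) = 973 nm.

973 nm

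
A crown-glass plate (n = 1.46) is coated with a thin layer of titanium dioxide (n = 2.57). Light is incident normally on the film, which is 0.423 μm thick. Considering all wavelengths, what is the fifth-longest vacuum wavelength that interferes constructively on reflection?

Top surface (1.0 → 2.57): reflection off a higher-index medium gives a half-wave phase shift.
Bottom surface (2.57 → 1.46): reflection off a lower-index medium gives no phase shift.
The two reflections differ by half a wavelength.
So the condition for constructive reflection is 2 n t = (m + ½) λ.
λ = 2 n t / (m + ½). The fifth-longest wavelength is m = 4: λ = 2 × 2.57 × 423 / 4.50 = 483 nm.

483 nm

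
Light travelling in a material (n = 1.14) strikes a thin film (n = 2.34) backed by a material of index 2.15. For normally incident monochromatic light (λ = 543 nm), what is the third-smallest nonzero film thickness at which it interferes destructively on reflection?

348 nm

Ray reflecting at the top interface goes from n = 1.14 toward n = 2.34: a half-wave phase shift.
Ray reflecting at the bottom interface goes from n = 2.34 toward n = 2.15: no phase shift.
Net: one phase inversion between the two reflected rays.
For dark reflection here: 2 n t = m λ.
The third-smallest nonzero thickness corresponds to m = 3: t = m λ / (2 n) = 3.00 × 543 / (2 × 2.34) = 348 nm.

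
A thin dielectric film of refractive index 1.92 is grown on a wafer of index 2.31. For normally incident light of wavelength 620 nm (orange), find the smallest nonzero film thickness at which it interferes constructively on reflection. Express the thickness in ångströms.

1615 Å

At the upper boundary (n = 1.0 to n = 1.92) the reflected ray undergoes a half-wave phase shift.
At the lower boundary (n = 1.92 to n = 2.31) the reflected ray undergoes a half-wave phase shift.
The two reflections carry the same phase change, so no net offset.
For maximum reflection here: 2 n t = m λ.
Minimum nonzero at m = 1: t = λ / (2 n) = 620 / (2 × 1.92) = 161 nm.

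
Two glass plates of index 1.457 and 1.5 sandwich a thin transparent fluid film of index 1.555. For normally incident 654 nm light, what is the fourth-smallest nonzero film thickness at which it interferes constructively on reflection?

At the upper boundary (n = 1.457 to n = 1.555) the reflected ray undergoes a half-wave phase shift.
Ray reflecting at the bottom interface goes from n = 1.555 toward n = 1.5: no phase shift.
The two reflections differ by half a wavelength.
For maximum reflection here: 2 n t = (m + ½) λ.
The fourth-smallest nonzero thickness corresponds to m = 3: t = (m + ½) λ / (2 n) = 3.50 × 654 / (2 × 1.555) = 736 nm.

736 nm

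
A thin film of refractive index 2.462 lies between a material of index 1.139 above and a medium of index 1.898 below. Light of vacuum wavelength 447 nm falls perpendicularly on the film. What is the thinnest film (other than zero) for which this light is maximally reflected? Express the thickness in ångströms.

454 Å

At the upper boundary (n = 1.139 to n = 2.462) the reflected ray undergoes a half-wave phase shift.
Bottom surface (2.462 → 1.898): reflection off a lower-index medium gives no phase shift.
Net: one phase inversion between the two reflected rays.
For bright reflection here: 2 n t = (m + ½) λ.
Minimum at m = 0: t = λ / (4 n) = 447 / (4 × 2.462) = 45.4 nm.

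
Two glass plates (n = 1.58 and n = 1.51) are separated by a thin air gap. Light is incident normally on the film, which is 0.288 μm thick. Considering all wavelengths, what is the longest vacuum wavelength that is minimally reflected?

576 nm

Top surface (1.58 → 1.0): reflection off a lower-index medium gives no phase shift.
Ray reflecting at the bottom interface goes from n = 1.0 toward n = 1.51: a half-wave phase shift.
Exactly one π shift → a net half-wave offset.
With one net inversion, destructive interference in reflection requires 2 n t = m λ.
λ = 2 n t / m. The longest wavelength is m = 1: λ = 2 × 1.0 × 288 / 1.00 = 576 nm.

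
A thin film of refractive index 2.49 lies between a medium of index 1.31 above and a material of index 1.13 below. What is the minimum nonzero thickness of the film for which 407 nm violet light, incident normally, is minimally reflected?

Top surface (1.31 → 2.49): reflection off a higher-index medium gives a half-wave phase shift.
At the lower boundary (n = 2.49 to n = 1.13) the reflected ray undergoes no phase shift.
The two reflections differ by half a wavelength.
For weak reflection here: 2 n t = m λ.
Minimum nonzero at m = 1: t = λ / (2 n) = 407 / (2 × 2.49) = 81.7 nm.

81.7 nm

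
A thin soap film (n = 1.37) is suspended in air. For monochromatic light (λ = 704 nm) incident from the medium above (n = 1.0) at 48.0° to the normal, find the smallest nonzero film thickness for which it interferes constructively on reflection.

153 nm

Ray reflecting at the top interface goes from n = 1.0 toward n = 1.37: a half-wave phase shift.
Bottom surface (1.37 → 1.0): reflection off a lower-index medium gives no phase shift.
The two reflections differ by half a wavelength.
With one net inversion, constructive interference in reflection requires 2 n t cos θ_r = (m + ½) λ.
Snell's law: 1.0 sin 48.0° = 1.37 sin θ_r → sin θ_r = 0.542, cos θ_r = 0.840.
Minimum at m = 0: t = λ / (4 n cos θ_r) = 704 / (4 × 1.37 × 0.840) = 153 nm.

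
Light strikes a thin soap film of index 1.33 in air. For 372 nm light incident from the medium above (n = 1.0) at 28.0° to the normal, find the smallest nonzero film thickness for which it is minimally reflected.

149 nm

Top surface (1.0 → 1.33): reflection off a higher-index medium gives a half-wave phase shift.
Ray reflecting at the bottom interface goes from n = 1.33 toward n = 1.0: no phase shift.
Net: one phase inversion between the two reflected rays.
With one net inversion, destructive interference in reflection requires 2 n t cos θ_r = m λ.
Snell's law: 1.0 sin 28.0° = 1.33 sin θ_r → sin θ_r = 0.353, cos θ_r = 0.936.
Minimum nonzero at m = 1: t = λ / (2 n cos θ_r) = 372 / (2 × 1.33 × 0.936) = 149 nm.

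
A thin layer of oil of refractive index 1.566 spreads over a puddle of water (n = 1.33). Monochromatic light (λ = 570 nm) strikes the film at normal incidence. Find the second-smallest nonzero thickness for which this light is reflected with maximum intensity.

273 nm

Top surface (1.0 → 1.566): reflection off a higher-index medium gives a half-wave phase shift.
At the lower boundary (n = 1.566 to n = 1.33) the reflected ray undergoes no phase shift.
Net: one phase inversion between the two reflected rays.
With one net inversion, constructive interference in reflection requires 2 n t = (m + ½) λ.
The second-smallest nonzero thickness corresponds to m = 1: t = (m + ½) λ / (2 n) = 1.50 × 570 / (2 × 1.566) = 273 nm.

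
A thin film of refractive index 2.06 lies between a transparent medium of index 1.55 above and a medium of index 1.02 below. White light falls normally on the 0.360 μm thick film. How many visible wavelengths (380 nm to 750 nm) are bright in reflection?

Top surface (1.55 → 2.06): reflection off a higher-index medium gives a half-wave phase shift.
Bottom surface (2.06 → 1.02): reflection off a lower-index medium gives no phase shift.
The two reflections differ by half a wavelength.
For bright reflection here: 2 n t = (m + ½) λ.
λ = 2 n t / (m + ½) = 1483 / (m + ½) nm.
m=1: 989 nm (IR); m=2: 593 nm (visible); m=3: 424 nm (visible); m=4: 330 nm (UV).

2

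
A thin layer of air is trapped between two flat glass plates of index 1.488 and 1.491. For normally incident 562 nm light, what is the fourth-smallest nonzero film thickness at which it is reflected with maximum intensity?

984 nm

Ray reflecting at the top interface goes from n = 1.488 toward n = 1.0: no phase shift.
Ray reflecting at the bottom interface goes from n = 1.0 toward n = 1.491: a half-wave phase shift.
Exactly one π shift → a net half-wave offset.
So the condition for constructive reflection is 2 n t = (m + ½) λ.
The fourth-smallest nonzero thickness corresponds to m = 3: t = (m + ½) λ / (2 n) = 3.50 × 562 / (2 × 1.0) = 984 nm.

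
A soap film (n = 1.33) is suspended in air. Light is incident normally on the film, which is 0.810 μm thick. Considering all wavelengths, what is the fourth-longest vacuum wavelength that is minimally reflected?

539 nm

At the upper boundary (n = 1.0 to n = 1.33) the reflected ray undergoes a half-wave phase shift.
Bottom surface (1.33 → 1.0): reflection off a lower-index medium gives no phase shift.
Net: one phase inversion between the two reflected rays.
With one net inversion, destructive interference in reflection requires 2 n t = m λ.
λ = 2 n t / m. The fourth-longest wavelength is m = 4: λ = 2 × 1.33 × 810 / 4.00 = 539 nm.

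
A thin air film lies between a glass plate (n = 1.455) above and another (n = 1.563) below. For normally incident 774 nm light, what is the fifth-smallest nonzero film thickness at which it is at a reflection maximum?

Top surface (1.455 → 1.0): reflection off a lower-index medium gives no phase shift.
Ray reflecting at the bottom interface goes from n = 1.0 toward n = 1.563: a half-wave phase shift.
The two reflections differ by half a wavelength.
So the condition for constructive reflection is 2 n t = (m + ½) λ.
The fifth-smallest nonzero thickness corresponds to m = 4: t = (m + ½) λ / (2 n) = 4.50 × 774 / (2 × 1.0) = 1742 nm.

1742 nm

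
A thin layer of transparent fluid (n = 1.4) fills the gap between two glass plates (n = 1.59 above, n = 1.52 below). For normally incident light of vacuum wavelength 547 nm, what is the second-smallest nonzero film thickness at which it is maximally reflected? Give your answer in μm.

0.293 μm

At the upper boundary (n = 1.59 to n = 1.4) the reflected ray undergoes no phase shift.
At the lower boundary (n = 1.4 to n = 1.52) the reflected ray undergoes a half-wave phase shift.
Net: one phase inversion between the two reflected rays.
So the condition for constructive reflection is 2 n t = (m + ½) λ.
The second-smallest nonzero thickness corresponds to m = 1: t = (m + ½) λ / (2 n) = 1.50 × 547 / (2 × 1.4) = 293 nm.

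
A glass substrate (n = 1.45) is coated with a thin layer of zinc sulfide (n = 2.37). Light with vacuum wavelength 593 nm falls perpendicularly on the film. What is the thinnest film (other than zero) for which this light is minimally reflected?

At the upper boundary (n = 1.0 to n = 2.37) the reflected ray undergoes a half-wave phase shift.
Ray reflecting at the bottom interface goes from n = 2.37 toward n = 1.45: no phase shift.
The two reflections differ by half a wavelength.
With one net inversion, destructive interference in reflection requires 2 n t = m λ.
Minimum nonzero at m = 1: t = λ / (2 n) = 593 / (2 × 2.37) = 125 nm.

125 nm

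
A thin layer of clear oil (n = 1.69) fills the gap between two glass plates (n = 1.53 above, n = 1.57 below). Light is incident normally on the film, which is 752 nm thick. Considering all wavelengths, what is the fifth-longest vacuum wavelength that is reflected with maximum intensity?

At the upper boundary (n = 1.53 to n = 1.69) the reflected ray undergoes a half-wave phase shift.
At the lower boundary (n = 1.69 to n = 1.57) the reflected ray undergoes no phase shift.
Net: one phase inversion between the two reflected rays.
So the condition for constructive reflection is 2 n t = (m + ½) λ.
λ = 2 n t / (m + ½). The fifth-longest wavelength is m = 4: λ = 2 × 1.69 × 752 / 4.50 = 565 nm.

565 nm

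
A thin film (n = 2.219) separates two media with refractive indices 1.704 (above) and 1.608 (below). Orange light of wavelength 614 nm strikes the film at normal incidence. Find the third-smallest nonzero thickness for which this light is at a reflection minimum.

415 nm

Ray reflecting at the top interface goes from n = 1.704 toward n = 2.219: a half-wave phase shift.
At the lower boundary (n = 2.219 to n = 1.608) the reflected ray undergoes no phase shift.
Net: one phase inversion between the two reflected rays.
So the condition for destructive reflection is 2 n t = m λ.
The third-smallest nonzero thickness corresponds to m = 3: t = m λ / (2 n) = 3.00 × 614 / (2 × 2.219) = 415 nm.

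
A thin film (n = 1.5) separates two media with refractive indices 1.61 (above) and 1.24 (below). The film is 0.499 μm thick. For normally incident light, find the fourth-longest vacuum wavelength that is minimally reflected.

At the upper boundary (n = 1.61 to n = 1.5) the reflected ray undergoes no phase shift.
Bottom surface (1.5 → 1.24): reflection off a lower-index medium gives no phase shift.
The two reflections carry the same phase change, so no net offset.
So the condition for destructive reflection is 2 n t = (m + ½) λ.
λ = 2 n t / (m + ½). The fourth-longest wavelength is m = 3: λ = 2 × 1.5 × 499 / 3.50 = 428 nm.

428 nm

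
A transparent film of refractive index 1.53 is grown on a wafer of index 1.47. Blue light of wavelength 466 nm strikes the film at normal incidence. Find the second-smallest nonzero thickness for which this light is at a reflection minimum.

305 nm

Top surface (1.0 → 1.53): reflection off a higher-index medium gives a half-wave phase shift.
Bottom surface (1.53 → 1.47): reflection off a lower-index medium gives no phase shift.
The two reflections differ by half a wavelength.
For minimum reflection here: 2 n t = m λ.
The second-smallest nonzero thickness corresponds to m = 2: t = m λ / (2 n) = 2.00 × 466 / (2 × 1.53) = 305 nm.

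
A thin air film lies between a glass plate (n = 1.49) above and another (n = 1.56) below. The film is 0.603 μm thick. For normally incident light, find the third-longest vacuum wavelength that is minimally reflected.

Ray reflecting at the top interface goes from n = 1.49 toward n = 1.0: no phase shift.
Bottom surface (1.0 → 1.56): reflection off a higher-index medium gives a half-wave phase shift.
The two reflections differ by half a wavelength.
So the condition for destructive reflection is 2 n t = m λ.
λ = 2 n t / m. The third-longest wavelength is m = 3: λ = 2 × 1.0 × 603 / 3.00 = 402 nm.

402 nm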